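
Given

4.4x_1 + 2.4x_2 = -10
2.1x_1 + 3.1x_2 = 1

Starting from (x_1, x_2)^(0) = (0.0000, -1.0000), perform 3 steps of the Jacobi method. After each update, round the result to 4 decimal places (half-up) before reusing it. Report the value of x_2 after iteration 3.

Iteration 1:
  x_1 = (-10 - (2.4)·-1.0000) / (4.4) = -1.7273
  x_2 = (1 - (2.1)·0.0000) / (3.1) = 0.3226
Iteration 2:
  x_1 = (-10 - (2.4)·0.3226) / (4.4) = -2.4487
  x_2 = (1 - (2.1)·-1.7273) / (3.1) = 1.4927
Iteration 3:
  x_1 = (-10 - (2.4)·1.4927) / (4.4) = -3.0869
  x_2 = (1 - (2.1)·-2.4487) / (3.1) = 1.9814

1.9814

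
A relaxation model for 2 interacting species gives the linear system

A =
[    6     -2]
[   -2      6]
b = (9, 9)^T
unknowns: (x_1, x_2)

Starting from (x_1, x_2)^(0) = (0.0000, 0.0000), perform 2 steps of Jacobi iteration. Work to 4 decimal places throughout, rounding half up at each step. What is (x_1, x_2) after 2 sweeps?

(2.0000, 2.0000)

Iteration 1:
  x_1 = (9 - (-2)·0.0000) / (6) = 1.5000
  x_2 = (9 - (-2)·0.0000) / (6) = 1.5000
Iteration 2:
  x_1 = (9 - (-2)·1.5000) / (6) = 2.0000
  x_2 = (9 - (-2)·1.5000) / (6) = 2.0000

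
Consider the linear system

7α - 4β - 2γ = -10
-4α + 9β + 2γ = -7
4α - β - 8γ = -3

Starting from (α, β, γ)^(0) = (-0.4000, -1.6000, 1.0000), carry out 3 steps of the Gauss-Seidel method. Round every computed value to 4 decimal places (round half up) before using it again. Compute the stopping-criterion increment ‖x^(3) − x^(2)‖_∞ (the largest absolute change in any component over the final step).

0.0540

Iteration 1:
  α = (-10 - (-4)·-1.6000 - (-2)·1.0000) / (7) = -2.0571
  β = (-7 - (-4)·-2.0571 - (2)·1.0000) / (9) = -1.9143
  γ = (-3 - (4)·-2.0571 - (-1)·-1.9143) / (-8) = -0.4143
Iteration 2:
  α = (-10 - (-4)·-1.9143 - (-2)·-0.4143) / (7) = -2.6408
  β = (-7 - (-4)·-2.6408 - (2)·-0.4143) / (9) = -1.8594
  γ = (-3 - (4)·-2.6408 - (-1)·-1.8594) / (-8) = -0.7130
Iteration 3:
  α = (-10 - (-4)·-1.8594 - (-2)·-0.7130) / (7) = -2.6948
  β = (-7 - (-4)·-2.6948 - (2)·-0.7130) / (9) = -1.8170
  γ = (-3 - (4)·-2.6948 - (-1)·-1.8170) / (-8) = -0.7453
Change: (-0.0540, 0.0424, -0.0323) → max |·| = 0.0540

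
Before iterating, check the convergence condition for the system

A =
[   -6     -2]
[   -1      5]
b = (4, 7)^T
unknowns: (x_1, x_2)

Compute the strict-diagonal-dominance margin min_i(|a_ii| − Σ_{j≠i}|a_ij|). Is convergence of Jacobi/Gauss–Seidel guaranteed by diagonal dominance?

4

row 1: |-6| − (2) = 4
row 2: |5| − (1) = 4
minimum over rows = 4 → strictly diagonally dominant (convergence guaranteed)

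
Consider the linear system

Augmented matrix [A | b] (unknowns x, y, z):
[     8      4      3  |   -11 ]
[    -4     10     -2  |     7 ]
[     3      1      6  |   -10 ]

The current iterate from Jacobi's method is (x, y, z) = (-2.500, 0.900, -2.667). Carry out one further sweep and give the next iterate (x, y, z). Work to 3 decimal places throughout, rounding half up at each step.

(-0.825, -0.833, -0.567)

One sweep:
  x = (-11 - (4)·0.900 - (3)·-2.667) / (8) = -0.825
  y = (7 - (-4)·-2.500 - (-2)·-2.667) / (10) = -0.833
  z = (-10 - (3)·-2.500 - (1)·0.900) / (6) = -0.567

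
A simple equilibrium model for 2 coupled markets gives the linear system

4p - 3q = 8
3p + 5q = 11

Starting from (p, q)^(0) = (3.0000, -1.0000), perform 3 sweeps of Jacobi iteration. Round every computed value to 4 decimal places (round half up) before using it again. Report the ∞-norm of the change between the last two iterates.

Iteration 1:
  p = (8 - (-3)·-1.0000) / (4) = 1.2500
  q = (11 - (3)·3.0000) / (5) = 0.4000
Iteration 2:
  p = (8 - (-3)·0.4000) / (4) = 2.3000
  q = (11 - (3)·1.2500) / (5) = 1.4500
Iteration 3:
  p = (8 - (-3)·1.4500) / (4) = 3.0875
  q = (11 - (3)·2.3000) / (5) = 0.8200
Change: (0.7875, -0.6300) → max |·| = 0.7875

0.7875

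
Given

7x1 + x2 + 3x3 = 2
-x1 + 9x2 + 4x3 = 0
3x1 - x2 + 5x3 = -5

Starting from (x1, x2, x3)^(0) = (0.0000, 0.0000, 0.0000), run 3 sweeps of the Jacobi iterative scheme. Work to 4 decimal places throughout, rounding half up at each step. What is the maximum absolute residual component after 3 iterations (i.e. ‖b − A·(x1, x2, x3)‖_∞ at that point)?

Iteration 1:
  x1 = (2 - (1)·0.0000 - (3)·0.0000) / (7) = 0.2857
  x2 = (0 - (-1)·0.0000 - (4)·0.0000) / (9) = 0.0000
  x3 = (-5 - (3)·0.0000 - (-1)·0.0000) / (5) = -1.0000
Iteration 2:
  x1 = (2 - (1)·0.0000 - (3)·-1.0000) / (7) = 0.7143
  x2 = (0 - (-1)·0.2857 - (4)·-1.0000) / (9) = 0.4762
  x3 = (-5 - (3)·0.2857 - (-1)·0.0000) / (5) = -1.1714
Iteration 3:
  x1 = (2 - (1)·0.4762 - (3)·-1.1714) / (7) = 0.7197
  x2 = (0 - (-1)·0.7143 - (4)·-1.1714) / (9) = 0.6000
  x3 = (-5 - (3)·0.7143 - (-1)·0.4762) / (5) = -1.3333
Residual b − A·x = (0.3620, 0.6529, 0.1074); ∞-norm = 0.6529

0.6529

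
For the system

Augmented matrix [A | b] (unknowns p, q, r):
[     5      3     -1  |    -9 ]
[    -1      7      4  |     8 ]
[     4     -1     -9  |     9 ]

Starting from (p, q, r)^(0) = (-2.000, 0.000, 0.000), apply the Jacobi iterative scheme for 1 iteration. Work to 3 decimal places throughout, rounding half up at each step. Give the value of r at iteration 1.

Iteration 1:
  p = (-9 - (3)·0.000 - (-1)·0.000) / (5) = -1.800
  q = (8 - (-1)·-2.000 - (4)·0.000) / (7) = 0.857
  r = (9 - (4)·-2.000 - (-1)·0.000) / (-9) = -1.889

-1.889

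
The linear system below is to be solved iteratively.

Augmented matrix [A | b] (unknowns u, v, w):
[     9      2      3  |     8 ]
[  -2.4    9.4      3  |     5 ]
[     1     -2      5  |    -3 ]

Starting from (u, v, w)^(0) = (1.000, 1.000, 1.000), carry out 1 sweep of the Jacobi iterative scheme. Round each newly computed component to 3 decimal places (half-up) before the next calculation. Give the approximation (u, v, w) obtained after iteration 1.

Iteration 1:
  u = (8 - (2)·1.000 - (3)·1.000) / (9) = 0.333
  v = (5 - (-2.4)·1.000 - (3)·1.000) / (9.4) = 0.468
  w = (-3 - (1)·1.000 - (-2)·1.000) / (5) = -0.400

(0.333, 0.468, -0.400)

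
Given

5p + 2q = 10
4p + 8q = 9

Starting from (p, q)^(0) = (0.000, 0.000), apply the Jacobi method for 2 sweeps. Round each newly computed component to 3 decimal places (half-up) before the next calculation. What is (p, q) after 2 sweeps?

(1.550, 0.125)

Iteration 1:
  p = (10 - (2)·0.000) / (5) = 2.000
  q = (9 - (4)·0.000) / (8) = 1.125
Iteration 2:
  p = (10 - (2)·1.125) / (5) = 1.550
  q = (9 - (4)·2.000) / (8) = 0.125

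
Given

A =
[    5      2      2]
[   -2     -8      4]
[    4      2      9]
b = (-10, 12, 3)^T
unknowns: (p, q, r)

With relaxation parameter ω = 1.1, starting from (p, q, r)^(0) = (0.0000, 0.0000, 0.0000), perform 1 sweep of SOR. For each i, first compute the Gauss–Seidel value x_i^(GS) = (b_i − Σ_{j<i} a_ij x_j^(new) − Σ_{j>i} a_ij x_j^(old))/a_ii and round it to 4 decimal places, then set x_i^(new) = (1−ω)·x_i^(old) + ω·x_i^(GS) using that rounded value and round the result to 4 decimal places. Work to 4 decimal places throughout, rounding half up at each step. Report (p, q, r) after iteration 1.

Iteration 1:
  p: GS value = (-10 - (2)·0.0000 - (2)·0.0000) / (5) = -2.0000;  p ← (1−ω)·0.0000 + ω·-2.0000 = -2.2000
  q: GS value = (12 - (-2)·-2.2000 - (4)·0.0000) / (-8) = -0.9500;  q ← (1−ω)·0.0000 + ω·-0.9500 = -1.0450
  r: GS value = (3 - (4)·-2.2000 - (2)·-1.0450) / (9) = 1.5433;  r ← (1−ω)·0.0000 + ω·1.5433 = 1.6976

(-2.2000, -1.0450, 1.6976)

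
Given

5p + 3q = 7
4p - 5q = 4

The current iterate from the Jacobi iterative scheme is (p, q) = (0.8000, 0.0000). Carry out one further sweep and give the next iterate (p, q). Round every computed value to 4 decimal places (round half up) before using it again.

One sweep:
  p = (7 - (3)·0.0000) / (5) = 1.4000
  q = (4 - (4)·0.8000) / (-5) = -0.1600

(1.4000, -0.1600)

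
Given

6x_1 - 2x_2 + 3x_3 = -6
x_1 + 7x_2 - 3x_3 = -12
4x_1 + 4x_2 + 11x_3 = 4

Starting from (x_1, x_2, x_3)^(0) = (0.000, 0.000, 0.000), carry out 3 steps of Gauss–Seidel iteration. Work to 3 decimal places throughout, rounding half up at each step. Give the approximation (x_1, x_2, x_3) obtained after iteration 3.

Iteration 1:
  x_1 = (-6 - (-2)·0.000 - (3)·0.000) / (6) = -1.000
  x_2 = (-12 - (1)·-1.000 - (-3)·0.000) / (7) = -1.571
  x_3 = (4 - (4)·-1.000 - (4)·-1.571) / (11) = 1.299
Iteration 2:
  x_1 = (-6 - (-2)·-1.571 - (3)·1.299) / (6) = -2.173
  x_2 = (-12 - (1)·-2.173 - (-3)·1.299) / (7) = -0.847
  x_3 = (4 - (4)·-2.173 - (4)·-0.847) / (11) = 1.462
Iteration 3:
  x_1 = (-6 - (-2)·-0.847 - (3)·1.462) / (6) = -2.013
  x_2 = (-12 - (1)·-2.013 - (-3)·1.462) / (7) = -0.800
  x_3 = (4 - (4)·-2.013 - (4)·-0.800) / (11) = 1.387

(-2.013, -0.800, 1.387)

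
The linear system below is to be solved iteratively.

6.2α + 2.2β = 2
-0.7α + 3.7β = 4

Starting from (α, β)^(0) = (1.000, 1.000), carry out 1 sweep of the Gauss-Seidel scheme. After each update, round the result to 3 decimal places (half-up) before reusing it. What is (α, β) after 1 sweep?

Iteration 1:
  α = (2 - (2.2)·1.000) / (6.2) = -0.032
  β = (4 - (-0.7)·-0.032) / (3.7) = 1.075

(-0.032, 1.075)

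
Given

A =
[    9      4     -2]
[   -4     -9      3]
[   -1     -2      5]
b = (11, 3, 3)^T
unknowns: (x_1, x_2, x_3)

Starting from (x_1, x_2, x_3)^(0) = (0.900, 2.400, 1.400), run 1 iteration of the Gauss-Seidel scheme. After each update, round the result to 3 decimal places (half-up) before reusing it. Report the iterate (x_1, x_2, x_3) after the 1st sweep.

Iteration 1:
  x_1 = (11 - (4)·2.400 - (-2)·1.400) / (9) = 0.467
  x_2 = (3 - (-4)·0.467 - (3)·1.400) / (-9) = -0.074
  x_3 = (3 - (-1)·0.467 - (-2)·-0.074) / (5) = 0.664

(0.467, -0.074, 0.664)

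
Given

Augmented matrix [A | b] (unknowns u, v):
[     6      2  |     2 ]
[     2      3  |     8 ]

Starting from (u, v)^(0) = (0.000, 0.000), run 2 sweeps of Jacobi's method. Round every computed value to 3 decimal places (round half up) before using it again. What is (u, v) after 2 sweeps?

(-0.556, 2.445)

Iteration 1:
  u = (2 - (2)·0.000) / (6) = 0.333
  v = (8 - (2)·0.000) / (3) = 2.667
Iteration 2:
  u = (2 - (2)·2.667) / (6) = -0.556
  v = (8 - (2)·0.333) / (3) = 2.445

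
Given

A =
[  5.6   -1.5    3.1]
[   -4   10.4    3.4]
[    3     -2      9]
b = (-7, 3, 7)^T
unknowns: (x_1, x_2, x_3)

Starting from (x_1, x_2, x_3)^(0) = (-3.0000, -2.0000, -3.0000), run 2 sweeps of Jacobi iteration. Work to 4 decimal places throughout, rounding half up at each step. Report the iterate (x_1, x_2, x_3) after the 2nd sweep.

Iteration 1:
  x_1 = (-7 - (-1.5)·-2.0000 - (3.1)·-3.0000) / (5.6) = -0.1250
  x_2 = (3 - (-4)·-3.0000 - (3.4)·-3.0000) / (10.4) = 0.1154
  x_3 = (7 - (3)·-3.0000 - (-2)·-2.0000) / (9) = 1.3333
Iteration 2:
  x_1 = (-7 - (-1.5)·0.1154 - (3.1)·1.3333) / (5.6) = -1.9572
  x_2 = (3 - (-4)·-0.1250 - (3.4)·1.3333) / (10.4) = -0.1955
  x_3 = (7 - (3)·-0.1250 - (-2)·0.1154) / (9) = 0.8451

(-1.9572, -0.1955, 0.8451)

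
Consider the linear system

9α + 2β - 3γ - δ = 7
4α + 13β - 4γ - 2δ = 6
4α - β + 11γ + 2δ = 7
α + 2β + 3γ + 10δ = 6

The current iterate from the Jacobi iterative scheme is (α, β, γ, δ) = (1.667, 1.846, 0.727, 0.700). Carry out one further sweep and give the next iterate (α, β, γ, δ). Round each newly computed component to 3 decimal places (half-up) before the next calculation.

One sweep:
  α = (7 - (2)·1.846 - (-3)·0.727 - (-1)·0.700) / (9) = 0.688
  β = (6 - (4)·1.667 - (-4)·0.727 - (-2)·0.700) / (13) = 0.280
  γ = (7 - (4)·1.667 - (-1)·1.846 - (2)·0.700) / (11) = 0.071
  δ = (6 - (1)·1.667 - (2)·1.846 - (3)·0.727) / (10) = -0.154

(0.688, 0.280, 0.071, -0.154)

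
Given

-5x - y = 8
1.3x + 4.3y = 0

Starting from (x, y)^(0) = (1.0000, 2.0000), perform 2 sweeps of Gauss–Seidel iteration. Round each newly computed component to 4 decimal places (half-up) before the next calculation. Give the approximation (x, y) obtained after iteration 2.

Iteration 1:
  x = (8 - (-1)·2.0000) / (-5) = -2.0000
  y = (0 - (1.3)·-2.0000) / (4.3) = 0.6047
Iteration 2:
  x = (8 - (-1)·0.6047) / (-5) = -1.7209
  y = (0 - (1.3)·-1.7209) / (4.3) = 0.5203

(-1.7209, 0.5203)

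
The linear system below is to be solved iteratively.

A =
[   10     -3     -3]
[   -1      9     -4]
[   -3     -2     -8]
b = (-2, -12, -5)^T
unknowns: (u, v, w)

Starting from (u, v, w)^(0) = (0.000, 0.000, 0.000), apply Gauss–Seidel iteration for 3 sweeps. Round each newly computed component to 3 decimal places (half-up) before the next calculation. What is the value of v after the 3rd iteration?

-0.926

Iteration 1:
  u = (-2 - (-3)·0.000 - (-3)·0.000) / (10) = -0.200
  v = (-12 - (-1)·-0.200 - (-4)·0.000) / (9) = -1.356
  w = (-5 - (-3)·-0.200 - (-2)·-1.356) / (-8) = 1.039
Iteration 2:
  u = (-2 - (-3)·-1.356 - (-3)·1.039) / (10) = -0.295
  v = (-12 - (-1)·-0.295 - (-4)·1.039) / (9) = -0.904
  w = (-5 - (-3)·-0.295 - (-2)·-0.904) / (-8) = 0.962
Iteration 3:
  u = (-2 - (-3)·-0.904 - (-3)·0.962) / (10) = -0.183
  v = (-12 - (-1)·-0.183 - (-4)·0.962) / (9) = -0.926
  w = (-5 - (-3)·-0.183 - (-2)·-0.926) / (-8) = 0.925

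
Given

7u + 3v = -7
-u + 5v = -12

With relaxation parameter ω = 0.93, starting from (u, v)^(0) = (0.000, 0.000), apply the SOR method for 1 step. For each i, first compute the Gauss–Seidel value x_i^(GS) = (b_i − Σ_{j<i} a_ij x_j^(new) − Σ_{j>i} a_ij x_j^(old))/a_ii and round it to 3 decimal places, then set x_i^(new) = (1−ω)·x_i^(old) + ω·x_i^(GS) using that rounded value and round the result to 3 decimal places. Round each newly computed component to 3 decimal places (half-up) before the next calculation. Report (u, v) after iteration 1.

Iteration 1:
  u: GS value = (-7 - (3)·0.000) / (7) = -1.000;  u ← (1−ω)·0.000 + ω·-1.000 = -0.930
  v: GS value = (-12 - (-1)·-0.930) / (5) = -2.586;  v ← (1−ω)·0.000 + ω·-2.586 = -2.405

(-0.930, -2.405)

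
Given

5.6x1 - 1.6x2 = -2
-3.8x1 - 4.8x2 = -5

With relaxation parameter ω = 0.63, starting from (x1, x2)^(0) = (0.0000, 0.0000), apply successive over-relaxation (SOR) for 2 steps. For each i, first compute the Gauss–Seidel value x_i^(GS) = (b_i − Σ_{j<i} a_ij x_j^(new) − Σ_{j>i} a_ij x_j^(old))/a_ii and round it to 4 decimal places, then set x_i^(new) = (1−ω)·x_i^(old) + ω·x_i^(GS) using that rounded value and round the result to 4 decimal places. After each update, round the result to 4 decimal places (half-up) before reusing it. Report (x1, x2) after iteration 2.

Iteration 1:
  x1: GS value = (-2 - (-1.6)·0.0000) / (5.6) = -0.3571;  x1 ← (1−ω)·0.0000 + ω·-0.3571 = -0.2250
  x2: GS value = (-5 - (-3.8)·-0.2250) / (-4.8) = 1.2198;  x2 ← (1−ω)·0.0000 + ω·1.2198 = 0.7685
Iteration 2:
  x1: GS value = (-2 - (-1.6)·0.7685) / (5.6) = -0.1376;  x1 ← (1−ω)·-0.2250 + ω·-0.1376 = -0.1699
  x2: GS value = (-5 - (-3.8)·-0.1699) / (-4.8) = 1.1762;  x2 ← (1−ω)·0.7685 + ω·1.1762 = 1.0254

(-0.1699, 1.0254)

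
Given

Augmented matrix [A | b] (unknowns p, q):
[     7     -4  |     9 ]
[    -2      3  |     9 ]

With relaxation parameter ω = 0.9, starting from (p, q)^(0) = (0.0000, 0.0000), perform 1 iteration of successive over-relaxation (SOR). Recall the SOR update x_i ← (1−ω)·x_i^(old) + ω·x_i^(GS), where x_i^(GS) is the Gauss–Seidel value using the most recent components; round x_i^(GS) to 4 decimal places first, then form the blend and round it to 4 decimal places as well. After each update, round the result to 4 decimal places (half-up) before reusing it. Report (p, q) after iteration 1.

(1.1571, 3.3943)

Iteration 1:
  p: GS value = (9 - (-4)·0.0000) / (7) = 1.2857;  p ← (1−ω)·0.0000 + ω·1.2857 = 1.1571
  q: GS value = (9 - (-2)·1.1571) / (3) = 3.7714;  q ← (1−ω)·0.0000 + ω·3.7714 = 3.3943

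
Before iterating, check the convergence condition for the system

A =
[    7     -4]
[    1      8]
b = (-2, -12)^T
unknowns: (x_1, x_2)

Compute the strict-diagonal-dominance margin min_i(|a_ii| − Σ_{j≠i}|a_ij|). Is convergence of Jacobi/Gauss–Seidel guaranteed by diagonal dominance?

3

row 1: |7| − (4) = 3
row 2: |8| − (1) = 7
minimum over rows = 3 → strictly diagonally dominant (convergence guaranteed)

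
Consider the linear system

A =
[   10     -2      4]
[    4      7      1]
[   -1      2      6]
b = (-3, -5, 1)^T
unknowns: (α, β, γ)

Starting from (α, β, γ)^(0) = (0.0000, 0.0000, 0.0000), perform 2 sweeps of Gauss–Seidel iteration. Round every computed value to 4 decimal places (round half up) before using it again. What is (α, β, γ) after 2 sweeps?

(-0.5276, -0.4553, 0.2305)

Iteration 1:
  α = (-3 - (-2)·0.0000 - (4)·0.0000) / (10) = -0.3000
  β = (-5 - (4)·-0.3000 - (1)·0.0000) / (7) = -0.5429
  γ = (1 - (-1)·-0.3000 - (2)·-0.5429) / (6) = 0.2976
Iteration 2:
  α = (-3 - (-2)·-0.5429 - (4)·0.2976) / (10) = -0.5276
  β = (-5 - (4)·-0.5276 - (1)·0.2976) / (7) = -0.4553
  γ = (1 - (-1)·-0.5276 - (2)·-0.4553) / (6) = 0.2305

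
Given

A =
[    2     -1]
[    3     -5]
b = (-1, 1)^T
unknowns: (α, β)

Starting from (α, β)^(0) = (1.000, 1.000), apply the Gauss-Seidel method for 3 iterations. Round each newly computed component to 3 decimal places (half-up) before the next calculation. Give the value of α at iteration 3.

-0.780

Iteration 1:
  α = (-1 - (-1)·1.000) / (2) = 0.000
  β = (1 - (3)·0.000) / (-5) = -0.200
Iteration 2:
  α = (-1 - (-1)·-0.200) / (2) = -0.600
  β = (1 - (3)·-0.600) / (-5) = -0.560
Iteration 3:
  α = (-1 - (-1)·-0.560) / (2) = -0.780
  β = (1 - (3)·-0.780) / (-5) = -0.668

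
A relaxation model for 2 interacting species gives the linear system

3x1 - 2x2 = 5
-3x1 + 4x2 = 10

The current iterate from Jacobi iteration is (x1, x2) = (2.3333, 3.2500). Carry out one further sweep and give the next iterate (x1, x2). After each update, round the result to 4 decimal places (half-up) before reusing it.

(3.8333, 4.2500)

One sweep:
  x1 = (5 - (-2)·3.2500) / (3) = 3.8333
  x2 = (10 - (-3)·2.3333) / (4) = 4.2500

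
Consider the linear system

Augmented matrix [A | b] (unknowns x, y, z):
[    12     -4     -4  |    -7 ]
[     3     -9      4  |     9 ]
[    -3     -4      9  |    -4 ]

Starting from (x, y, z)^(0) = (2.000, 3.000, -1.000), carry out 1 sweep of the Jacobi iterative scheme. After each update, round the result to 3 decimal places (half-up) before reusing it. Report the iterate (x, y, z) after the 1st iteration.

(0.083, -0.778, 1.556)

Iteration 1:
  x = (-7 - (-4)·3.000 - (-4)·-1.000) / (12) = 0.083
  y = (9 - (3)·2.000 - (4)·-1.000) / (-9) = -0.778
  z = (-4 - (-3)·2.000 - (-4)·3.000) / (9) = 1.556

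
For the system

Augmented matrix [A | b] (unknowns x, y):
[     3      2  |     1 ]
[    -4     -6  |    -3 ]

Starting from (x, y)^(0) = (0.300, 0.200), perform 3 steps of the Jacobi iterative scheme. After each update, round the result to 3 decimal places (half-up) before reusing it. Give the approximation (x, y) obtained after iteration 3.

Iteration 1:
  x = (1 - (2)·0.200) / (3) = 0.200
  y = (-3 - (-4)·0.300) / (-6) = 0.300
Iteration 2:
  x = (1 - (2)·0.300) / (3) = 0.133
  y = (-3 - (-4)·0.200) / (-6) = 0.367
Iteration 3:
  x = (1 - (2)·0.367) / (3) = 0.089
  y = (-3 - (-4)·0.133) / (-6) = 0.411

(0.089, 0.411)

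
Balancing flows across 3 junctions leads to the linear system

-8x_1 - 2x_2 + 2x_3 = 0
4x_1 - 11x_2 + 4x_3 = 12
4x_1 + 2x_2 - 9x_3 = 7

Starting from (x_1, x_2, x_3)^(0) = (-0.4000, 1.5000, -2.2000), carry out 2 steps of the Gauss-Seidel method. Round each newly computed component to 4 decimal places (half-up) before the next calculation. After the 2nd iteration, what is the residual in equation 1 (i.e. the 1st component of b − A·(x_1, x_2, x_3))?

-0.0506

Iteration 1:
  x_1 = (0 - (-2)·1.5000 - (2)·-2.2000) / (-8) = -0.9250
  x_2 = (12 - (4)·-0.9250 - (4)·-2.2000) / (-11) = -2.2273
  x_3 = (7 - (4)·-0.9250 - (2)·-2.2273) / (-9) = -1.6838
Iteration 2:
  x_1 = (0 - (-2)·-2.2273 - (2)·-1.6838) / (-8) = 0.1359
  x_2 = (12 - (4)·0.1359 - (4)·-1.6838) / (-11) = -1.6538
  x_3 = (7 - (4)·0.1359 - (2)·-1.6538) / (-9) = -1.0849
Residual b − A·x = (-0.0506, -2.3958, -0.0001)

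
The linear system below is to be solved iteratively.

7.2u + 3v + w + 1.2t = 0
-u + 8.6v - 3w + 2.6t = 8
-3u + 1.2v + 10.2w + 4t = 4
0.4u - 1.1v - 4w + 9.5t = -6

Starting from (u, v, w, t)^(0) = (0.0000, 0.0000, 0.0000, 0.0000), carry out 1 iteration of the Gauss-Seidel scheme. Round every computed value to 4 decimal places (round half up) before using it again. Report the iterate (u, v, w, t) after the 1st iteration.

(0.0000, 0.9302, 0.2827, -0.4048)

Iteration 1:
  u = (0 - (3)·0.0000 - (1)·0.0000 - (1.2)·0.0000) / (7.2) = 0.0000
  v = (8 - (-1)·0.0000 - (-3)·0.0000 - (2.6)·0.0000) / (8.6) = 0.9302
  w = (4 - (-3)·0.0000 - (1.2)·0.9302 - (4)·0.0000) / (10.2) = 0.2827
  t = (-6 - (0.4)·0.0000 - (-1.1)·0.9302 - (-4)·0.2827) / (9.5) = -0.4048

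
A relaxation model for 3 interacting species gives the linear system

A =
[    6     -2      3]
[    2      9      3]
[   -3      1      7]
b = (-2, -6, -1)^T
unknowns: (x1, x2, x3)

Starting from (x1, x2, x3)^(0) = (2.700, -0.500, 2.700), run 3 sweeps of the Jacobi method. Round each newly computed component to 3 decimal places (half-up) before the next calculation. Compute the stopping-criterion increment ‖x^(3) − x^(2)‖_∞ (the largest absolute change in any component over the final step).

Iteration 1:
  x1 = (-2 - (-2)·-0.500 - (3)·2.700) / (6) = -1.850
  x2 = (-6 - (2)·2.700 - (3)·2.700) / (9) = -2.167
  x3 = (-1 - (-3)·2.700 - (1)·-0.500) / (7) = 1.086
Iteration 2:
  x1 = (-2 - (-2)·-2.167 - (3)·1.086) / (6) = -1.599
  x2 = (-6 - (2)·-1.850 - (3)·1.086) / (9) = -0.618
  x3 = (-1 - (-3)·-1.850 - (1)·-2.167) / (7) = -0.626
Iteration 3:
  x1 = (-2 - (-2)·-0.618 - (3)·-0.626) / (6) = -0.226
  x2 = (-6 - (2)·-1.599 - (3)·-0.626) / (9) = -0.103
  x3 = (-1 - (-3)·-1.599 - (1)·-0.618) / (7) = -0.740
Change: (1.373, 0.515, -0.114) → max |·| = 1.373

1.373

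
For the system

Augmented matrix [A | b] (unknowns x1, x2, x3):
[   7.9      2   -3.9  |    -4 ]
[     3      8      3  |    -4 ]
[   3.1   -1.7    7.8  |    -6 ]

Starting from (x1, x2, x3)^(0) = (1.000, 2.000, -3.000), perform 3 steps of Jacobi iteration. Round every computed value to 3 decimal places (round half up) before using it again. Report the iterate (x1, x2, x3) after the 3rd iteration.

(-0.550, -0.255, -0.245)

Iteration 1:
  x1 = (-4 - (2)·2.000 - (-3.9)·-3.000) / (7.9) = -2.494
  x2 = (-4 - (3)·1.000 - (3)·-3.000) / (8) = 0.250
  x3 = (-6 - (3.1)·1.000 - (-1.7)·2.000) / (7.8) = -0.731
Iteration 2:
  x1 = (-4 - (2)·0.250 - (-3.9)·-0.731) / (7.9) = -0.930
  x2 = (-4 - (3)·-2.494 - (3)·-0.731) / (8) = 0.709
  x3 = (-6 - (3.1)·-2.494 - (-1.7)·0.250) / (7.8) = 0.276
Iteration 3:
  x1 = (-4 - (2)·0.709 - (-3.9)·0.276) / (7.9) = -0.550
  x2 = (-4 - (3)·-0.930 - (3)·0.276) / (8) = -0.255
  x3 = (-6 - (3.1)·-0.930 - (-1.7)·0.709) / (7.8) = -0.245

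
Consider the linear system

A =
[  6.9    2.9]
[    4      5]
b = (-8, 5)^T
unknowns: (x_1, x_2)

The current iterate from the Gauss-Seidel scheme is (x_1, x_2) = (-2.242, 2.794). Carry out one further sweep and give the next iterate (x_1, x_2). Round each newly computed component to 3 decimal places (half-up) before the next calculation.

(-2.334, 2.867)

One sweep:
  x_1 = (-8 - (2.9)·2.794) / (6.9) = -2.334
  x_2 = (5 - (4)·-2.334) / (5) = 2.867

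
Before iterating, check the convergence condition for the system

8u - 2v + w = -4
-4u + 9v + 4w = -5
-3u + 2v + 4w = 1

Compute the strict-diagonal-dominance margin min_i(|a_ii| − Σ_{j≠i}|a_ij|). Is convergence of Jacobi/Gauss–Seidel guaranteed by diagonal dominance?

row 1: |8| − (2+1) = 5
row 2: |9| − (4+4) = 1
row 3: |4| − (3+2) = -1
minimum over rows = -1 → not strictly diagonally dominant

-1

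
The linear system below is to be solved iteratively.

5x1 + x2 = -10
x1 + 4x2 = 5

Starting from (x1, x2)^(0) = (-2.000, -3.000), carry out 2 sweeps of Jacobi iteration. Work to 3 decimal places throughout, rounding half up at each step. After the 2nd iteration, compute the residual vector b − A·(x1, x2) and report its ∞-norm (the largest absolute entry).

0.950

Iteration 1:
  x1 = (-10 - (1)·-3.000) / (5) = -1.400
  x2 = (5 - (1)·-2.000) / (4) = 1.750
Iteration 2:
  x1 = (-10 - (1)·1.750) / (5) = -2.350
  x2 = (5 - (1)·-1.400) / (4) = 1.600
Residual b − A·x = (0.150, 0.950); ∞-norm = 0.950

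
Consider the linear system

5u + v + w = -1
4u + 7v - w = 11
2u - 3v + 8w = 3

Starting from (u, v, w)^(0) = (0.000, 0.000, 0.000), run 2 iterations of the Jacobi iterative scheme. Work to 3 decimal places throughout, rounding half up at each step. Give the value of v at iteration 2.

Iteration 1:
  u = (-1 - (1)·0.000 - (1)·0.000) / (5) = -0.200
  v = (11 - (4)·0.000 - (-1)·0.000) / (7) = 1.571
  w = (3 - (2)·0.000 - (-3)·0.000) / (8) = 0.375
Iteration 2:
  u = (-1 - (1)·1.571 - (1)·0.375) / (5) = -0.589
  v = (11 - (4)·-0.200 - (-1)·0.375) / (7) = 1.739
  w = (3 - (2)·-0.200 - (-3)·1.571) / (8) = 1.014

1.739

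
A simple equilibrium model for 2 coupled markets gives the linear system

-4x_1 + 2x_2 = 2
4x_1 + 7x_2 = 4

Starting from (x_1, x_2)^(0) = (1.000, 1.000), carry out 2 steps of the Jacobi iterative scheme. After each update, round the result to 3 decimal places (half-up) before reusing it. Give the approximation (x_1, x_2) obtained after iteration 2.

(-0.500, 0.571)

Iteration 1:
  x_1 = (2 - (2)·1.000) / (-4) = 0.000
  x_2 = (4 - (4)·1.000) / (7) = 0.000
Iteration 2:
  x_1 = (2 - (2)·0.000) / (-4) = -0.500
  x_2 = (4 - (4)·0.000) / (7) = 0.571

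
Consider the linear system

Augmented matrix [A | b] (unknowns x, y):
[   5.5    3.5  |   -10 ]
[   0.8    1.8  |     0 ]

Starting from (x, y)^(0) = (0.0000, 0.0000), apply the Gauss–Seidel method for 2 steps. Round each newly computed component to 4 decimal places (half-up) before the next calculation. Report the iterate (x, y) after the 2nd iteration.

Iteration 1:
  x = (-10 - (3.5)·0.0000) / (5.5) = -1.8182
  y = (0 - (0.8)·-1.8182) / (1.8) = 0.8081
Iteration 2:
  x = (-10 - (3.5)·0.8081) / (5.5) = -2.3324
  y = (0 - (0.8)·-2.3324) / (1.8) = 1.0366

(-2.3324, 1.0366)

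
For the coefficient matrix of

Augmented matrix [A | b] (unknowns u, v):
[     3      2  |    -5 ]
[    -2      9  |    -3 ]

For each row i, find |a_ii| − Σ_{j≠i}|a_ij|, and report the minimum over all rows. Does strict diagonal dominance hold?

row 1: |3| − (2) = 1
row 2: |9| − (2) = 7
minimum over rows = 1 → strictly diagonally dominant (convergence guaranteed)

1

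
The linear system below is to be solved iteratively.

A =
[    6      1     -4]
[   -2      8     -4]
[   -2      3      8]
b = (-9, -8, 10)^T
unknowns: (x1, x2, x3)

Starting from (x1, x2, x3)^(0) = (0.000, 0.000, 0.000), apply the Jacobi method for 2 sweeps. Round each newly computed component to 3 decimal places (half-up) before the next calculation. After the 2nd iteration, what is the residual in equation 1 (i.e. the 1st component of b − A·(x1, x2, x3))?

Iteration 1:
  x1 = (-9 - (1)·0.000 - (-4)·0.000) / (6) = -1.500
  x2 = (-8 - (-2)·0.000 - (-4)·0.000) / (8) = -1.000
  x3 = (10 - (-2)·0.000 - (3)·0.000) / (8) = 1.250
Iteration 2:
  x1 = (-9 - (1)·-1.000 - (-4)·1.250) / (6) = -0.500
  x2 = (-8 - (-2)·-1.500 - (-4)·1.250) / (8) = -0.750
  x3 = (10 - (-2)·-1.500 - (3)·-1.000) / (8) = 1.250
Residual b − A·x = (-0.250, 2.000, 1.250)

-0.250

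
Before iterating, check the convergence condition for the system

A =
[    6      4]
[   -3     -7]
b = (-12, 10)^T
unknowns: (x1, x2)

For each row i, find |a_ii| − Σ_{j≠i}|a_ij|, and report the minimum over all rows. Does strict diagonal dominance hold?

2

row 1: |6| − (4) = 2
row 2: |-7| − (3) = 4
minimum over rows = 2 → strictly diagonally dominant (convergence guaranteed)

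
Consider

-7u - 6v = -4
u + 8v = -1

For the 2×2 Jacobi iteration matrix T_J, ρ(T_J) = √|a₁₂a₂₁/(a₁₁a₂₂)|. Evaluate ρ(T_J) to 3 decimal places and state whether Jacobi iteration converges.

a₁₂a₂₁/(a₁₁a₂₂) = (-6)·(1) / ((-7)·(8)) = 0.107143
ρ = √|0.107143| = √0.107143 = 0.327
ρ < 1, so Jacobi converges

0.327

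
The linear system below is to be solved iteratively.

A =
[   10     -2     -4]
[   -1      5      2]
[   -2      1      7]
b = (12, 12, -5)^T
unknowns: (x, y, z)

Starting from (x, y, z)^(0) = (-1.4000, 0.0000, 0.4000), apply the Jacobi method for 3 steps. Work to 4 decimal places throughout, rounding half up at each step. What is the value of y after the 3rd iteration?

2.8715

Iteration 1:
  x = (12 - (-2)·0.0000 - (-4)·0.4000) / (10) = 1.3600
  y = (12 - (-1)·-1.4000 - (2)·0.4000) / (5) = 1.9600
  z = (-5 - (-2)·-1.4000 - (1)·0.0000) / (7) = -1.1143
Iteration 2:
  x = (12 - (-2)·1.9600 - (-4)·-1.1143) / (10) = 1.1463
  y = (12 - (-1)·1.3600 - (2)·-1.1143) / (5) = 3.1177
  z = (-5 - (-2)·1.3600 - (1)·1.9600) / (7) = -0.6057
Iteration 3:
  x = (12 - (-2)·3.1177 - (-4)·-0.6057) / (10) = 1.5813
  y = (12 - (-1)·1.1463 - (2)·-0.6057) / (5) = 2.8715
  z = (-5 - (-2)·1.1463 - (1)·3.1177) / (7) = -0.8322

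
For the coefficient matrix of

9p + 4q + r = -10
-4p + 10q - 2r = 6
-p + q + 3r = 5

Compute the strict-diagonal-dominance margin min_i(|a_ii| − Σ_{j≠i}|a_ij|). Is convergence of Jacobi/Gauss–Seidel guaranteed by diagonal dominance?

1

row 1: |9| − (4+1) = 4
row 2: |10| − (4+2) = 4
row 3: |3| − (1+1) = 1
minimum over rows = 1 → strictly diagonally dominant (convergence guaranteed)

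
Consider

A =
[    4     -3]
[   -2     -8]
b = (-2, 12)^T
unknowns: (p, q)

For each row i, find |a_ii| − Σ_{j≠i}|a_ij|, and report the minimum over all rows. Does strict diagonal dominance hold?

row 1: |4| − (3) = 1
row 2: |-8| − (2) = 6
minimum over rows = 1 → strictly diagonally dominant (convergence guaranteed)

1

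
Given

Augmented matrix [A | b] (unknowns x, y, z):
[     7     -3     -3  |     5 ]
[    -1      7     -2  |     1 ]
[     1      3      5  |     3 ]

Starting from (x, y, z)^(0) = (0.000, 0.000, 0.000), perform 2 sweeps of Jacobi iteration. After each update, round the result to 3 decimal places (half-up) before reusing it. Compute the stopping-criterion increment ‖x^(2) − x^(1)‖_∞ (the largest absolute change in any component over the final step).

Iteration 1:
  x = (5 - (-3)·0.000 - (-3)·0.000) / (7) = 0.714
  y = (1 - (-1)·0.000 - (-2)·0.000) / (7) = 0.143
  z = (3 - (1)·0.000 - (3)·0.000) / (5) = 0.600
Iteration 2:
  x = (5 - (-3)·0.143 - (-3)·0.600) / (7) = 1.033
  y = (1 - (-1)·0.714 - (-2)·0.600) / (7) = 0.416
  z = (3 - (1)·0.714 - (3)·0.143) / (5) = 0.371
Change: (0.319, 0.273, -0.229) → max |·| = 0.319

0.319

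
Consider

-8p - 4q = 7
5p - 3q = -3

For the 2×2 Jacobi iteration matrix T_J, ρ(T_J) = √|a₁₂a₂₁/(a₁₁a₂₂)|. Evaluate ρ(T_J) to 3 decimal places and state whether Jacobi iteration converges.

0.913

a₁₂a₂₁/(a₁₁a₂₂) = (-4)·(5) / ((-8)·(-3)) = -0.833333
ρ = √|-0.833333| = √0.833333 = 0.913
ρ < 1, so Jacobi converges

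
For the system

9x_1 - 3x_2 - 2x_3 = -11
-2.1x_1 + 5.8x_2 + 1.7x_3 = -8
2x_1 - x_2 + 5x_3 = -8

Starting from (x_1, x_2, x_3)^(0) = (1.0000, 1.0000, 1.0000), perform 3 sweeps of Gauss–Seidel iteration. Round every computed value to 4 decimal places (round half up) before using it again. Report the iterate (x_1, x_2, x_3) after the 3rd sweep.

Iteration 1:
  x_1 = (-11 - (-3)·1.0000 - (-2)·1.0000) / (9) = -0.6667
  x_2 = (-8 - (-2.1)·-0.6667 - (1.7)·1.0000) / (5.8) = -1.9138
  x_3 = (-8 - (2)·-0.6667 - (-1)·-1.9138) / (5) = -1.7161
Iteration 2:
  x_1 = (-11 - (-3)·-1.9138 - (-2)·-1.7161) / (9) = -2.2415
  x_2 = (-8 - (-2.1)·-2.2415 - (1.7)·-1.7161) / (5.8) = -1.6879
  x_3 = (-8 - (2)·-2.2415 - (-1)·-1.6879) / (5) = -1.0410
Iteration 3:
  x_1 = (-11 - (-3)·-1.6879 - (-2)·-1.0410) / (9) = -2.0162
  x_2 = (-8 - (-2.1)·-2.0162 - (1.7)·-1.0410) / (5.8) = -1.8042
  x_3 = (-8 - (2)·-2.0162 - (-1)·-1.8042) / (5) = -1.1544

(-2.0162, -1.8042, -1.1544)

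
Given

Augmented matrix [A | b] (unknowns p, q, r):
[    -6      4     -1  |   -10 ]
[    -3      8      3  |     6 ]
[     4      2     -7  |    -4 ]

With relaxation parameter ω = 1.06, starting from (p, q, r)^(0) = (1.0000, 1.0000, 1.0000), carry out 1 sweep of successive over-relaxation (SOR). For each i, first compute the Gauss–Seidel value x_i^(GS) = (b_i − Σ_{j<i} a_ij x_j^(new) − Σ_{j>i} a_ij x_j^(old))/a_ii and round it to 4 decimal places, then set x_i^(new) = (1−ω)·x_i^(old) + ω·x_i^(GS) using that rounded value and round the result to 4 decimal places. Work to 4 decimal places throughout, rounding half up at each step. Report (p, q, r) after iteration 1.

(2.2367, 1.2266, 2.2720)

Iteration 1:
  p: GS value = (-10 - (4)·1.0000 - (-1)·1.0000) / (-6) = 2.1667;  p ← (1−ω)·1.0000 + ω·2.1667 = 2.2367
  q: GS value = (6 - (-3)·2.2367 - (3)·1.0000) / (8) = 1.2138;  q ← (1−ω)·1.0000 + ω·1.2138 = 1.2266
  r: GS value = (-4 - (4)·2.2367 - (2)·1.2266) / (-7) = 2.2000;  r ← (1−ω)·1.0000 + ω·2.2000 = 2.2720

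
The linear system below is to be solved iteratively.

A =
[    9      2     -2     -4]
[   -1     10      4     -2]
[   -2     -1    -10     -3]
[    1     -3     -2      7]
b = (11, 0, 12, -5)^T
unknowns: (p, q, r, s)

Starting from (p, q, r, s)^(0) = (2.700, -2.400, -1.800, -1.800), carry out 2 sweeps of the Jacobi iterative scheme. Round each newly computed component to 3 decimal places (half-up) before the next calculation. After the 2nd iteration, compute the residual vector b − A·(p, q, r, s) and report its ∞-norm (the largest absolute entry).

9.578

Iteration 1:
  p = (11 - (2)·-2.400 - (-2)·-1.800 - (-4)·-1.800) / (9) = 0.556
  q = (0 - (-1)·2.700 - (4)·-1.800 - (-2)·-1.800) / (10) = 0.630
  r = (12 - (-2)·2.700 - (-1)·-2.400 - (-3)·-1.800) / (-10) = -0.960
  s = (-5 - (1)·2.700 - (-3)·-2.400 - (-2)·-1.800) / (7) = -2.643
Iteration 2:
  p = (11 - (2)·0.630 - (-2)·-0.960 - (-4)·-2.643) / (9) = -0.306
  q = (0 - (-1)·0.556 - (4)·-0.960 - (-2)·-2.643) / (10) = -0.089
  r = (12 - (-2)·0.556 - (-1)·0.630 - (-3)·-2.643) / (-10) = -0.581
  s = (-5 - (1)·0.556 - (-3)·0.630 - (-2)·-0.960) / (7) = -0.798
Residual b − A·x = (9.578, 1.312, 3.095, -0.537); ∞-norm = 9.578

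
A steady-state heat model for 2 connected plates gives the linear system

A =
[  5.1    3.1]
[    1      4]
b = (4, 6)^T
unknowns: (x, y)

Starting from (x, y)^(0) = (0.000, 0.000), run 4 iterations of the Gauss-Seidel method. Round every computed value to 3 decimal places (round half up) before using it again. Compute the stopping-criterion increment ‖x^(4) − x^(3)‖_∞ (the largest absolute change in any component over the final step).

Iteration 1:
  x = (4 - (3.1)·0.000) / (5.1) = 0.784
  y = (6 - (1)·0.784) / (4) = 1.304
Iteration 2:
  x = (4 - (3.1)·1.304) / (5.1) = -0.008
  y = (6 - (1)·-0.008) / (4) = 1.502
Iteration 3:
  x = (4 - (3.1)·1.502) / (5.1) = -0.129
  y = (6 - (1)·-0.129) / (4) = 1.532
Iteration 4:
  x = (4 - (3.1)·1.532) / (5.1) = -0.147
  y = (6 - (1)·-0.147) / (4) = 1.537
Change: (-0.018, 0.005) → max |·| = 0.018

0.018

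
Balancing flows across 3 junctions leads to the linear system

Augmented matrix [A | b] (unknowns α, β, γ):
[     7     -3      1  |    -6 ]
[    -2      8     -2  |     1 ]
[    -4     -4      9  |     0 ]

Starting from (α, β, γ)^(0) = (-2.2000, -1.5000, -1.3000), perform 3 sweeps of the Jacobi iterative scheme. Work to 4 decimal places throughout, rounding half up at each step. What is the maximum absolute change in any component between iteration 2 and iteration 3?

0.2744

Iteration 1:
  α = (-6 - (-3)·-1.5000 - (1)·-1.3000) / (7) = -1.3143
  β = (1 - (-2)·-2.2000 - (-2)·-1.3000) / (8) = -0.7500
  γ = (0 - (-4)·-2.2000 - (-4)·-1.5000) / (9) = -1.6444
Iteration 2:
  α = (-6 - (-3)·-0.7500 - (1)·-1.6444) / (7) = -0.9437
  β = (1 - (-2)·-1.3143 - (-2)·-1.6444) / (8) = -0.6147
  γ = (0 - (-4)·-1.3143 - (-4)·-0.7500) / (9) = -0.9175
Iteration 3:
  α = (-6 - (-3)·-0.6147 - (1)·-0.9175) / (7) = -0.9895
  β = (1 - (-2)·-0.9437 - (-2)·-0.9175) / (8) = -0.3403
  γ = (0 - (-4)·-0.9437 - (-4)·-0.6147) / (9) = -0.6926
Change: (-0.0458, 0.2744, 0.2249) → max |·| = 0.2744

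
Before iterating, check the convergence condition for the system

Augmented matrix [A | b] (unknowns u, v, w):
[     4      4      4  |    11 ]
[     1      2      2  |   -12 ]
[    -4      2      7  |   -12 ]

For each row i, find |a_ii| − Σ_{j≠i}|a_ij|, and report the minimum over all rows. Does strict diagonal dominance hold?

row 1: |4| − (4+4) = -4
row 2: |2| − (1+2) = -1
row 3: |7| − (4+2) = 1
minimum over rows = -4 → not strictly diagonally dominant

-4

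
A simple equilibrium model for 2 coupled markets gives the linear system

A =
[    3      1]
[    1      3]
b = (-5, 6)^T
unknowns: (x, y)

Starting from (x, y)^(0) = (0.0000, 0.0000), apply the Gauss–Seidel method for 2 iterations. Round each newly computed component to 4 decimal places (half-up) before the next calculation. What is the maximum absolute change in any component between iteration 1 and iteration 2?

Iteration 1:
  x = (-5 - (1)·0.0000) / (3) = -1.6667
  y = (6 - (1)·-1.6667) / (3) = 2.5556
Iteration 2:
  x = (-5 - (1)·2.5556) / (3) = -2.5185
  y = (6 - (1)·-2.5185) / (3) = 2.8395
Change: (-0.8518, 0.2839) → max |·| = 0.8518

0.8518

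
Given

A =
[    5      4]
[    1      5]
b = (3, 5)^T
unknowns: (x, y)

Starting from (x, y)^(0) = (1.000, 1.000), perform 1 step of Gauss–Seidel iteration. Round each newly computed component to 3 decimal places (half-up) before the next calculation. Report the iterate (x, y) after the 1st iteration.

Iteration 1:
  x = (3 - (4)·1.000) / (5) = -0.200
  y = (5 - (1)·-0.200) / (5) = 1.040

(-0.200, 1.040)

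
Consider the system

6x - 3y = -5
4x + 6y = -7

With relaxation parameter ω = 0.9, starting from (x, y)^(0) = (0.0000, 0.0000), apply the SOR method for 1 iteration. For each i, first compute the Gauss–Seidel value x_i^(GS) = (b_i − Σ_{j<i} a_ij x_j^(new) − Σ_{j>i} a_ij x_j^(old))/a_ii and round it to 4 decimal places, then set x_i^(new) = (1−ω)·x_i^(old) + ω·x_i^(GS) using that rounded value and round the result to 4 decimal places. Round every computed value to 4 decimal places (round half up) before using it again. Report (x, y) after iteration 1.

(-0.7500, -0.6000)

Iteration 1:
  x: GS value = (-5 - (-3)·0.0000) / (6) = -0.8333;  x ← (1−ω)·0.0000 + ω·-0.8333 = -0.7500
  y: GS value = (-7 - (4)·-0.7500) / (6) = -0.6667;  y ← (1−ω)·0.0000 + ω·-0.6667 = -0.6000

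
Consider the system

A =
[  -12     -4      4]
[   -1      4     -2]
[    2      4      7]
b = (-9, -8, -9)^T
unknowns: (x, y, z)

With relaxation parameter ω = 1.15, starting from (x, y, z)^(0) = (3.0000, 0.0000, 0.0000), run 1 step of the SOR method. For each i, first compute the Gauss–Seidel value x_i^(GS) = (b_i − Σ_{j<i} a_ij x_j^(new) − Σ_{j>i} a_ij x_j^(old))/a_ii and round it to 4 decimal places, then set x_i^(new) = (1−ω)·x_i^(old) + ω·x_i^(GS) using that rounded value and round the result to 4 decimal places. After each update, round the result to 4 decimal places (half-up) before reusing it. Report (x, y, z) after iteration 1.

Iteration 1:
  x: GS value = (-9 - (-4)·0.0000 - (4)·0.0000) / (-12) = 0.7500;  x ← (1−ω)·3.0000 + ω·0.7500 = 0.4125
  y: GS value = (-8 - (-1)·0.4125 - (-2)·0.0000) / (4) = -1.8969;  y ← (1−ω)·0.0000 + ω·-1.8969 = -2.1814
  z: GS value = (-9 - (2)·0.4125 - (4)·-2.1814) / (7) = -0.1571;  z ← (1−ω)·0.0000 + ω·-0.1571 = -0.1807

(0.4125, -2.1814, -0.1807)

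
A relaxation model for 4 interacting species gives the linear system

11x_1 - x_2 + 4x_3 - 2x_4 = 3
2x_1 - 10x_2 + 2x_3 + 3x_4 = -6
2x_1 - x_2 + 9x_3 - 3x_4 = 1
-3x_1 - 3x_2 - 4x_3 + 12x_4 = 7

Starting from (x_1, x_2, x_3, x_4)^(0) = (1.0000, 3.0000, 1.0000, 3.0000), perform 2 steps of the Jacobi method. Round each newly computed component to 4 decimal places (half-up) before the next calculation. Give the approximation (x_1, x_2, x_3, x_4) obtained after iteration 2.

Iteration 1:
  x_1 = (3 - (-1)·3.0000 - (4)·1.0000 - (-2)·3.0000) / (11) = 0.7273
  x_2 = (-6 - (2)·1.0000 - (2)·1.0000 - (3)·3.0000) / (-10) = 1.9000
  x_3 = (1 - (2)·1.0000 - (-1)·3.0000 - (-3)·3.0000) / (9) = 1.2222
  x_4 = (7 - (-3)·1.0000 - (-3)·3.0000 - (-4)·1.0000) / (12) = 1.9167
Iteration 2:
  x_1 = (3 - (-1)·1.9000 - (4)·1.2222 - (-2)·1.9167) / (11) = 0.3495
  x_2 = (-6 - (2)·0.7273 - (2)·1.2222 - (3)·1.9167) / (-10) = 1.5649
  x_3 = (1 - (2)·0.7273 - (-1)·1.9000 - (-3)·1.9167) / (9) = 0.7995
  x_4 = (7 - (-3)·0.7273 - (-3)·1.9000 - (-4)·1.2222) / (12) = 1.6476

(0.3495, 1.5649, 0.7995, 1.6476)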